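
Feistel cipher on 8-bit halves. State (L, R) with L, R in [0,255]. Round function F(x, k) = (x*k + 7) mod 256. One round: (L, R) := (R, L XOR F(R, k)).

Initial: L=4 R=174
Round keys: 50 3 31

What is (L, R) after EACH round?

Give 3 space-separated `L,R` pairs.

Round 1 (k=50): L=174 R=7
Round 2 (k=3): L=7 R=178
Round 3 (k=31): L=178 R=146

Answer: 174,7 7,178 178,146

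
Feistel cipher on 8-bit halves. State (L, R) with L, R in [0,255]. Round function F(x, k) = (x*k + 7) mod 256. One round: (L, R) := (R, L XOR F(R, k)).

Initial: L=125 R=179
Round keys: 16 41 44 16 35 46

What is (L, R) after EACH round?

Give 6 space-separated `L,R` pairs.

Round 1 (k=16): L=179 R=74
Round 2 (k=41): L=74 R=82
Round 3 (k=44): L=82 R=85
Round 4 (k=16): L=85 R=5
Round 5 (k=35): L=5 R=227
Round 6 (k=46): L=227 R=212

Answer: 179,74 74,82 82,85 85,5 5,227 227,212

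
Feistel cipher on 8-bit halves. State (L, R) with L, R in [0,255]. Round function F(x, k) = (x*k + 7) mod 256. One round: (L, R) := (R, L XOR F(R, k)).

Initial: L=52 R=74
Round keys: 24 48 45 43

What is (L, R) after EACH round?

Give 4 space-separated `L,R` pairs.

Answer: 74,195 195,221 221,35 35,53

Derivation:
Round 1 (k=24): L=74 R=195
Round 2 (k=48): L=195 R=221
Round 3 (k=45): L=221 R=35
Round 4 (k=43): L=35 R=53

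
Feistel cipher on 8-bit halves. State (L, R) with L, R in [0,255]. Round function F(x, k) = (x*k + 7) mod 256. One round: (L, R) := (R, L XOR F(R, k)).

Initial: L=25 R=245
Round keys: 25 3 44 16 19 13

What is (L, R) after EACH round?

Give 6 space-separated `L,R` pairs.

Round 1 (k=25): L=245 R=237
Round 2 (k=3): L=237 R=59
Round 3 (k=44): L=59 R=198
Round 4 (k=16): L=198 R=92
Round 5 (k=19): L=92 R=29
Round 6 (k=13): L=29 R=220

Answer: 245,237 237,59 59,198 198,92 92,29 29,220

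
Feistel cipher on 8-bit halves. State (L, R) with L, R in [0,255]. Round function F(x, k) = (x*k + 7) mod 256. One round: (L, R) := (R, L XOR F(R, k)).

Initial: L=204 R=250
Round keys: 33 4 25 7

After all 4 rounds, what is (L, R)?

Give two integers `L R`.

Answer: 109 195

Derivation:
Round 1 (k=33): L=250 R=141
Round 2 (k=4): L=141 R=193
Round 3 (k=25): L=193 R=109
Round 4 (k=7): L=109 R=195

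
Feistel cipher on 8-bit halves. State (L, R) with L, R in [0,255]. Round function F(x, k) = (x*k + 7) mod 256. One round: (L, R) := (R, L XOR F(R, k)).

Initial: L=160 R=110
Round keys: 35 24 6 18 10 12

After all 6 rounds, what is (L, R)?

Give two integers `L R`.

Round 1 (k=35): L=110 R=177
Round 2 (k=24): L=177 R=241
Round 3 (k=6): L=241 R=28
Round 4 (k=18): L=28 R=14
Round 5 (k=10): L=14 R=143
Round 6 (k=12): L=143 R=181

Answer: 143 181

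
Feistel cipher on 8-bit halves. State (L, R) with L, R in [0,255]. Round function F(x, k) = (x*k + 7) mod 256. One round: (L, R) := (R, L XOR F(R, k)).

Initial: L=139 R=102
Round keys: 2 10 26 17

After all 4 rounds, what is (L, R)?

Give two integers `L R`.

Round 1 (k=2): L=102 R=88
Round 2 (k=10): L=88 R=17
Round 3 (k=26): L=17 R=153
Round 4 (k=17): L=153 R=33

Answer: 153 33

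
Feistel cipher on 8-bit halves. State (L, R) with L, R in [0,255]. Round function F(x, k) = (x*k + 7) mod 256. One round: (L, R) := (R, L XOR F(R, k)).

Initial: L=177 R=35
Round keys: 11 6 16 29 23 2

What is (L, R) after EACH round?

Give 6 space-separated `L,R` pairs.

Answer: 35,57 57,126 126,222 222,83 83,162 162,24

Derivation:
Round 1 (k=11): L=35 R=57
Round 2 (k=6): L=57 R=126
Round 3 (k=16): L=126 R=222
Round 4 (k=29): L=222 R=83
Round 5 (k=23): L=83 R=162
Round 6 (k=2): L=162 R=24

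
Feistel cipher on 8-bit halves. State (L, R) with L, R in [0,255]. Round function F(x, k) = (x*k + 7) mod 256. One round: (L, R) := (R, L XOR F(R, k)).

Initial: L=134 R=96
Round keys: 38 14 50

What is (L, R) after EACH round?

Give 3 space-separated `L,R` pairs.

Round 1 (k=38): L=96 R=193
Round 2 (k=14): L=193 R=245
Round 3 (k=50): L=245 R=32

Answer: 96,193 193,245 245,32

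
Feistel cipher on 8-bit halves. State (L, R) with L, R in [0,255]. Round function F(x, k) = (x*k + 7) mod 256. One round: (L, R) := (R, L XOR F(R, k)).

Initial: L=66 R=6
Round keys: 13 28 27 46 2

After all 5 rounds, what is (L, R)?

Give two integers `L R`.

Answer: 216 70

Derivation:
Round 1 (k=13): L=6 R=23
Round 2 (k=28): L=23 R=141
Round 3 (k=27): L=141 R=241
Round 4 (k=46): L=241 R=216
Round 5 (k=2): L=216 R=70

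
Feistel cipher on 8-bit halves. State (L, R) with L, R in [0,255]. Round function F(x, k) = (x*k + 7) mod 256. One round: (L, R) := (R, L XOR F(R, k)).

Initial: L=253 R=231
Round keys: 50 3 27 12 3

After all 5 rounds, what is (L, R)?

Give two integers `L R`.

Answer: 179 7

Derivation:
Round 1 (k=50): L=231 R=216
Round 2 (k=3): L=216 R=104
Round 3 (k=27): L=104 R=39
Round 4 (k=12): L=39 R=179
Round 5 (k=3): L=179 R=7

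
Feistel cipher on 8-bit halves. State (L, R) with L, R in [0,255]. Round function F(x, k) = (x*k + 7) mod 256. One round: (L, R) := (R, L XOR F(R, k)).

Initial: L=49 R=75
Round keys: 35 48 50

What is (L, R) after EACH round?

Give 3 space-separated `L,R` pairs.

Answer: 75,121 121,252 252,70

Derivation:
Round 1 (k=35): L=75 R=121
Round 2 (k=48): L=121 R=252
Round 3 (k=50): L=252 R=70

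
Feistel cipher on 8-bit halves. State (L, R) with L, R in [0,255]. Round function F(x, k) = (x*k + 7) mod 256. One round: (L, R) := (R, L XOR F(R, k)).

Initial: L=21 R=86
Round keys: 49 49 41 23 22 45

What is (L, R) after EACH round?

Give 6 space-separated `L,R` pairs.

Answer: 86,104 104,185 185,192 192,254 254,27 27,56

Derivation:
Round 1 (k=49): L=86 R=104
Round 2 (k=49): L=104 R=185
Round 3 (k=41): L=185 R=192
Round 4 (k=23): L=192 R=254
Round 5 (k=22): L=254 R=27
Round 6 (k=45): L=27 R=56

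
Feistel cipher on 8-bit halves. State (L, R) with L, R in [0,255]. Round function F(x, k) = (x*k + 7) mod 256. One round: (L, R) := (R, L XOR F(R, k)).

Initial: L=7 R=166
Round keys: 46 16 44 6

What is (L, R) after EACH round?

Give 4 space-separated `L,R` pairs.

Answer: 166,220 220,97 97,111 111,192

Derivation:
Round 1 (k=46): L=166 R=220
Round 2 (k=16): L=220 R=97
Round 3 (k=44): L=97 R=111
Round 4 (k=6): L=111 R=192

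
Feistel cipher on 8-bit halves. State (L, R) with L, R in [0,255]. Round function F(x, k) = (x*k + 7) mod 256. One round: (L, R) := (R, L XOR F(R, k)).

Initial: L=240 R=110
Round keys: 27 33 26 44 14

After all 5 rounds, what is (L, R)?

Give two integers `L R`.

Round 1 (k=27): L=110 R=81
Round 2 (k=33): L=81 R=22
Round 3 (k=26): L=22 R=18
Round 4 (k=44): L=18 R=9
Round 5 (k=14): L=9 R=151

Answer: 9 151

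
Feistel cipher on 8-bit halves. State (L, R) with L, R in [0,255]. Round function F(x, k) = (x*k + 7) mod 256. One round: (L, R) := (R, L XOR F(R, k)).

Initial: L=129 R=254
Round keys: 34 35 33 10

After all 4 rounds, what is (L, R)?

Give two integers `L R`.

Answer: 24 4

Derivation:
Round 1 (k=34): L=254 R=66
Round 2 (k=35): L=66 R=243
Round 3 (k=33): L=243 R=24
Round 4 (k=10): L=24 R=4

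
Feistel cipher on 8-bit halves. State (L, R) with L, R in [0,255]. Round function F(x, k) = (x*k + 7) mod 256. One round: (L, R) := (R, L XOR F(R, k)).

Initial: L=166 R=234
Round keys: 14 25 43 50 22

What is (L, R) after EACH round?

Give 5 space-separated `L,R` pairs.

Round 1 (k=14): L=234 R=117
Round 2 (k=25): L=117 R=158
Round 3 (k=43): L=158 R=228
Round 4 (k=50): L=228 R=17
Round 5 (k=22): L=17 R=153

Answer: 234,117 117,158 158,228 228,17 17,153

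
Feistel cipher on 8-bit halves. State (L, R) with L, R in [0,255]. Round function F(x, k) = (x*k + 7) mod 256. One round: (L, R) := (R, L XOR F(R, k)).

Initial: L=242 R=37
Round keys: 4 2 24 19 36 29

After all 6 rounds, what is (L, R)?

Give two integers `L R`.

Round 1 (k=4): L=37 R=105
Round 2 (k=2): L=105 R=252
Round 3 (k=24): L=252 R=206
Round 4 (k=19): L=206 R=173
Round 5 (k=36): L=173 R=149
Round 6 (k=29): L=149 R=69

Answer: 149 69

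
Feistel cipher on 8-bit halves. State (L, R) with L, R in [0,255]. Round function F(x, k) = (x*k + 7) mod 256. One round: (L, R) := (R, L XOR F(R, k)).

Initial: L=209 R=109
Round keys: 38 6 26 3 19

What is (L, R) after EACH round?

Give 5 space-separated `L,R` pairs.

Round 1 (k=38): L=109 R=228
Round 2 (k=6): L=228 R=50
Round 3 (k=26): L=50 R=255
Round 4 (k=3): L=255 R=54
Round 5 (k=19): L=54 R=246

Answer: 109,228 228,50 50,255 255,54 54,246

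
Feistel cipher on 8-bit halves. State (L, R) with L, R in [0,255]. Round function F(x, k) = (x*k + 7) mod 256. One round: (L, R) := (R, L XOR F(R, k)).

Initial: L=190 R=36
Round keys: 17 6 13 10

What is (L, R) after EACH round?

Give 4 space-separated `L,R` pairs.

Answer: 36,213 213,33 33,97 97,240

Derivation:
Round 1 (k=17): L=36 R=213
Round 2 (k=6): L=213 R=33
Round 3 (k=13): L=33 R=97
Round 4 (k=10): L=97 R=240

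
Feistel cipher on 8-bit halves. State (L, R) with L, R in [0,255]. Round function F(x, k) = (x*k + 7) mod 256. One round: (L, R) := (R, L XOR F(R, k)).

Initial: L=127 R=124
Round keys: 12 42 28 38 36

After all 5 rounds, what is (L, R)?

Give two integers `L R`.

Round 1 (k=12): L=124 R=168
Round 2 (k=42): L=168 R=235
Round 3 (k=28): L=235 R=19
Round 4 (k=38): L=19 R=50
Round 5 (k=36): L=50 R=28

Answer: 50 28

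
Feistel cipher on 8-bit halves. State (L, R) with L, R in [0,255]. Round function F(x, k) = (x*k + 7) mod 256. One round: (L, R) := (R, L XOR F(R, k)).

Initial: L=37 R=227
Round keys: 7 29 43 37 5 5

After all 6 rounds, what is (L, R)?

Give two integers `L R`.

Round 1 (k=7): L=227 R=25
Round 2 (k=29): L=25 R=63
Round 3 (k=43): L=63 R=133
Round 4 (k=37): L=133 R=127
Round 5 (k=5): L=127 R=7
Round 6 (k=5): L=7 R=85

Answer: 7 85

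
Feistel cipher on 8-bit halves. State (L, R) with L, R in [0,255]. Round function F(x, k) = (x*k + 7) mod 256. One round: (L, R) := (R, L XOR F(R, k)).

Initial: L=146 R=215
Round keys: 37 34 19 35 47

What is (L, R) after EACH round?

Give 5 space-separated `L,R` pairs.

Answer: 215,136 136,192 192,207 207,148 148,252

Derivation:
Round 1 (k=37): L=215 R=136
Round 2 (k=34): L=136 R=192
Round 3 (k=19): L=192 R=207
Round 4 (k=35): L=207 R=148
Round 5 (k=47): L=148 R=252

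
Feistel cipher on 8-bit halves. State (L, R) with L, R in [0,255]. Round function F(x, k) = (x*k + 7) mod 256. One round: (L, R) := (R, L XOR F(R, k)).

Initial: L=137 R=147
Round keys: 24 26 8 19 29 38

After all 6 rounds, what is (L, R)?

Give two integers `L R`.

Answer: 72 93

Derivation:
Round 1 (k=24): L=147 R=70
Round 2 (k=26): L=70 R=176
Round 3 (k=8): L=176 R=193
Round 4 (k=19): L=193 R=234
Round 5 (k=29): L=234 R=72
Round 6 (k=38): L=72 R=93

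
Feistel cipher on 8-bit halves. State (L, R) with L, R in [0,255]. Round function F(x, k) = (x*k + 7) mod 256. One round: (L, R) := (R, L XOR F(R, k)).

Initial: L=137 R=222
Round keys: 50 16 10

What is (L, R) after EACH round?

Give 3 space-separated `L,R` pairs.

Answer: 222,234 234,121 121,43

Derivation:
Round 1 (k=50): L=222 R=234
Round 2 (k=16): L=234 R=121
Round 3 (k=10): L=121 R=43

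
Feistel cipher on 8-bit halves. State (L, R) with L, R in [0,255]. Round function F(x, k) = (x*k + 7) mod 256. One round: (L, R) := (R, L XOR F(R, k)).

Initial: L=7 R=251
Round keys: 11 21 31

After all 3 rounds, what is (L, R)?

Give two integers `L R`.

Round 1 (k=11): L=251 R=215
Round 2 (k=21): L=215 R=81
Round 3 (k=31): L=81 R=1

Answer: 81 1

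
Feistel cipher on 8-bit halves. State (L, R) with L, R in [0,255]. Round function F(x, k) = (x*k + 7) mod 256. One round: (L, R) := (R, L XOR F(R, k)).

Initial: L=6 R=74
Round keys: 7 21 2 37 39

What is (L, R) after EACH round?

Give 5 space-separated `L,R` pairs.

Round 1 (k=7): L=74 R=11
Round 2 (k=21): L=11 R=164
Round 3 (k=2): L=164 R=68
Round 4 (k=37): L=68 R=127
Round 5 (k=39): L=127 R=36

Answer: 74,11 11,164 164,68 68,127 127,36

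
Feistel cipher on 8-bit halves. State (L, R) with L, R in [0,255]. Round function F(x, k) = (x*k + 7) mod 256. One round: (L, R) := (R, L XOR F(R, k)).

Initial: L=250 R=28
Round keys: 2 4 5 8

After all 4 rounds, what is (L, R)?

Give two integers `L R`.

Answer: 239 120

Derivation:
Round 1 (k=2): L=28 R=197
Round 2 (k=4): L=197 R=7
Round 3 (k=5): L=7 R=239
Round 4 (k=8): L=239 R=120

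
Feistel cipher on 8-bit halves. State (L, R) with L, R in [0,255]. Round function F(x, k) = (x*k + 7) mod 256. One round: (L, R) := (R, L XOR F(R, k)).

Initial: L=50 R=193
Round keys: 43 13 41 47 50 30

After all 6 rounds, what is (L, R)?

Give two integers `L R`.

Answer: 130 255

Derivation:
Round 1 (k=43): L=193 R=64
Round 2 (k=13): L=64 R=134
Round 3 (k=41): L=134 R=61
Round 4 (k=47): L=61 R=188
Round 5 (k=50): L=188 R=130
Round 6 (k=30): L=130 R=255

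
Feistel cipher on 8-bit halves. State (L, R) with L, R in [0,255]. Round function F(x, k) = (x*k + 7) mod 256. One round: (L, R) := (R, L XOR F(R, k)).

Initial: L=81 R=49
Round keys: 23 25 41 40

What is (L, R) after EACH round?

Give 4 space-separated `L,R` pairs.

Round 1 (k=23): L=49 R=63
Round 2 (k=25): L=63 R=31
Round 3 (k=41): L=31 R=193
Round 4 (k=40): L=193 R=48

Answer: 49,63 63,31 31,193 193,48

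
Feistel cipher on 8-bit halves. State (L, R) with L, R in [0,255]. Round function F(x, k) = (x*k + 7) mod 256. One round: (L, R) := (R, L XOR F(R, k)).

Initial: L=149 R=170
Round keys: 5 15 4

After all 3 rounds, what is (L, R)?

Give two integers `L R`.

Answer: 81 135

Derivation:
Round 1 (k=5): L=170 R=204
Round 2 (k=15): L=204 R=81
Round 3 (k=4): L=81 R=135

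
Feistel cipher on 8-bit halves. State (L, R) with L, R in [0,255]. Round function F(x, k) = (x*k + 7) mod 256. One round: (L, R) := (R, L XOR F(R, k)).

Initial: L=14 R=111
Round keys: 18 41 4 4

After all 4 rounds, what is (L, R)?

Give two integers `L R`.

Answer: 0 114

Derivation:
Round 1 (k=18): L=111 R=219
Round 2 (k=41): L=219 R=117
Round 3 (k=4): L=117 R=0
Round 4 (k=4): L=0 R=114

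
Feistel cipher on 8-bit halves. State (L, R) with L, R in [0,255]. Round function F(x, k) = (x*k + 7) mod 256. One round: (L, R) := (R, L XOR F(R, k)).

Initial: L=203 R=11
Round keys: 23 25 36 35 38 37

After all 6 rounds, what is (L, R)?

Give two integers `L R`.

Round 1 (k=23): L=11 R=207
Round 2 (k=25): L=207 R=53
Round 3 (k=36): L=53 R=180
Round 4 (k=35): L=180 R=150
Round 5 (k=38): L=150 R=255
Round 6 (k=37): L=255 R=116

Answer: 255 116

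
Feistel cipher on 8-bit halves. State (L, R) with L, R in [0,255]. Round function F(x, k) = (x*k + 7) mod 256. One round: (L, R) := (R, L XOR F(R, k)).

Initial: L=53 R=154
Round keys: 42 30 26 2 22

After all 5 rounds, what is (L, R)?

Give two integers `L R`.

Round 1 (k=42): L=154 R=126
Round 2 (k=30): L=126 R=81
Round 3 (k=26): L=81 R=63
Round 4 (k=2): L=63 R=212
Round 5 (k=22): L=212 R=0

Answer: 212 0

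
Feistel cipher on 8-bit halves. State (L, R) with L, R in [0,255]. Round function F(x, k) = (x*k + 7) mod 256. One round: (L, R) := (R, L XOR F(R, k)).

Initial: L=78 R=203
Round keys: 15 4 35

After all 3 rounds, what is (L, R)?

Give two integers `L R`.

Answer: 68 241

Derivation:
Round 1 (k=15): L=203 R=162
Round 2 (k=4): L=162 R=68
Round 3 (k=35): L=68 R=241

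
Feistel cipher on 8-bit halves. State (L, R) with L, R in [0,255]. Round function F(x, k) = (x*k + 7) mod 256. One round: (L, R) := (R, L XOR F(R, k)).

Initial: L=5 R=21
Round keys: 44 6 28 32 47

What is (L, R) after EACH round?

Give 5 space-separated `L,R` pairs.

Answer: 21,166 166,254 254,105 105,217 217,183

Derivation:
Round 1 (k=44): L=21 R=166
Round 2 (k=6): L=166 R=254
Round 3 (k=28): L=254 R=105
Round 4 (k=32): L=105 R=217
Round 5 (k=47): L=217 R=183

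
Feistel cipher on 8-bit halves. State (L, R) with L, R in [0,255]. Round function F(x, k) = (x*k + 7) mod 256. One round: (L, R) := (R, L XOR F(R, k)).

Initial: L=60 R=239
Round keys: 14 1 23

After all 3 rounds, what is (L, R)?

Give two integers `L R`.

Round 1 (k=14): L=239 R=37
Round 2 (k=1): L=37 R=195
Round 3 (k=23): L=195 R=169

Answer: 195 169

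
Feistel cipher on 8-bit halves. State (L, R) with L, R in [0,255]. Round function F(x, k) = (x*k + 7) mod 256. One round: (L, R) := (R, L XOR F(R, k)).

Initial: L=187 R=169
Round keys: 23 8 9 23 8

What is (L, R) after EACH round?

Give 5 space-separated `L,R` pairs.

Answer: 169,141 141,198 198,112 112,209 209,255

Derivation:
Round 1 (k=23): L=169 R=141
Round 2 (k=8): L=141 R=198
Round 3 (k=9): L=198 R=112
Round 4 (k=23): L=112 R=209
Round 5 (k=8): L=209 R=255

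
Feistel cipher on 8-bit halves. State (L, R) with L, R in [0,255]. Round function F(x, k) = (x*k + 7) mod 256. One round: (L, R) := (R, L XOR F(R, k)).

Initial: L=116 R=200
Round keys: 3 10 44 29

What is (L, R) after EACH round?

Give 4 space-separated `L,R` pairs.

Answer: 200,43 43,125 125,168 168,114

Derivation:
Round 1 (k=3): L=200 R=43
Round 2 (k=10): L=43 R=125
Round 3 (k=44): L=125 R=168
Round 4 (k=29): L=168 R=114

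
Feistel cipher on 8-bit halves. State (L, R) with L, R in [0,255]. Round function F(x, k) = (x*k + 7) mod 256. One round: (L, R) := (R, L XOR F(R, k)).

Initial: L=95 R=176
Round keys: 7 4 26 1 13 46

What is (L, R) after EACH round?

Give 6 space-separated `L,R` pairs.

Round 1 (k=7): L=176 R=136
Round 2 (k=4): L=136 R=151
Round 3 (k=26): L=151 R=213
Round 4 (k=1): L=213 R=75
Round 5 (k=13): L=75 R=3
Round 6 (k=46): L=3 R=218

Answer: 176,136 136,151 151,213 213,75 75,3 3,218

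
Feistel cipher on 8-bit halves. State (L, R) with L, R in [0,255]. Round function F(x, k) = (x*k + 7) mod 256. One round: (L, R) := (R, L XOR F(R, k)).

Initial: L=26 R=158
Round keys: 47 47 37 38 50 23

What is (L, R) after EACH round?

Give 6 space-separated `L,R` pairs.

Round 1 (k=47): L=158 R=19
Round 2 (k=47): L=19 R=26
Round 3 (k=37): L=26 R=218
Round 4 (k=38): L=218 R=121
Round 5 (k=50): L=121 R=115
Round 6 (k=23): L=115 R=37

Answer: 158,19 19,26 26,218 218,121 121,115 115,37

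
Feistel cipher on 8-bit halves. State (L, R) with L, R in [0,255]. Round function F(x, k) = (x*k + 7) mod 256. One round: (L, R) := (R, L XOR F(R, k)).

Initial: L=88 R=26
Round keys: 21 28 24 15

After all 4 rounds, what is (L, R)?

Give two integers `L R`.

Round 1 (k=21): L=26 R=113
Round 2 (k=28): L=113 R=121
Round 3 (k=24): L=121 R=46
Round 4 (k=15): L=46 R=192

Answer: 46 192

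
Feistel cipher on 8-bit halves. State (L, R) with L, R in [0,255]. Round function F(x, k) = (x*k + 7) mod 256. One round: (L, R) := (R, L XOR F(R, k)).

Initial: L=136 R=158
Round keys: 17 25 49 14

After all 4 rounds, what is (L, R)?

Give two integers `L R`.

Answer: 52 13

Derivation:
Round 1 (k=17): L=158 R=13
Round 2 (k=25): L=13 R=210
Round 3 (k=49): L=210 R=52
Round 4 (k=14): L=52 R=13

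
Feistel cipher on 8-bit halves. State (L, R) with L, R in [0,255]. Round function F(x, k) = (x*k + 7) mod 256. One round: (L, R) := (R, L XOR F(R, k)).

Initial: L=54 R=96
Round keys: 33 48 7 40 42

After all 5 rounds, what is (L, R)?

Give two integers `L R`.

Answer: 184 14

Derivation:
Round 1 (k=33): L=96 R=81
Round 2 (k=48): L=81 R=87
Round 3 (k=7): L=87 R=57
Round 4 (k=40): L=57 R=184
Round 5 (k=42): L=184 R=14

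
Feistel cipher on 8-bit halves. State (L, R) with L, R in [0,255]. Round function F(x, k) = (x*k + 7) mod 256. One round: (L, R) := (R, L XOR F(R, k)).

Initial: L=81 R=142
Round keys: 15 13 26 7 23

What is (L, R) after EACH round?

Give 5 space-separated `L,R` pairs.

Round 1 (k=15): L=142 R=8
Round 2 (k=13): L=8 R=225
Round 3 (k=26): L=225 R=233
Round 4 (k=7): L=233 R=135
Round 5 (k=23): L=135 R=193

Answer: 142,8 8,225 225,233 233,135 135,193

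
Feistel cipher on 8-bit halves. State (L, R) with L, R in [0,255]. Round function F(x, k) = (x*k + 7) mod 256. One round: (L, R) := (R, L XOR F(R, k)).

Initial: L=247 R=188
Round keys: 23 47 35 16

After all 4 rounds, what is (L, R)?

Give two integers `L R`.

Answer: 176 144

Derivation:
Round 1 (k=23): L=188 R=28
Round 2 (k=47): L=28 R=151
Round 3 (k=35): L=151 R=176
Round 4 (k=16): L=176 R=144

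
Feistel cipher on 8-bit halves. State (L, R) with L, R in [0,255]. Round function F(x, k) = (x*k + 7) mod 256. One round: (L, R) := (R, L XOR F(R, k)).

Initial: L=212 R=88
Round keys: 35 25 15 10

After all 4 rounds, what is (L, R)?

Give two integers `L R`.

Answer: 46 225

Derivation:
Round 1 (k=35): L=88 R=219
Round 2 (k=25): L=219 R=50
Round 3 (k=15): L=50 R=46
Round 4 (k=10): L=46 R=225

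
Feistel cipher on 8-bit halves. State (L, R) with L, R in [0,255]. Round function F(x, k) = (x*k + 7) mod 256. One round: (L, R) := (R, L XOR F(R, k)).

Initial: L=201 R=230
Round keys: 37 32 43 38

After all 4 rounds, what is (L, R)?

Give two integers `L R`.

Answer: 222 154

Derivation:
Round 1 (k=37): L=230 R=140
Round 2 (k=32): L=140 R=97
Round 3 (k=43): L=97 R=222
Round 4 (k=38): L=222 R=154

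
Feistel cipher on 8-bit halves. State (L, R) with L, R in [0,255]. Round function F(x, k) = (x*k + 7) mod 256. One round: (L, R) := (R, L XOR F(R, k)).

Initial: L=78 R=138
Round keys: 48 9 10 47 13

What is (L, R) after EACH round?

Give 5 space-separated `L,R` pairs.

Answer: 138,169 169,114 114,210 210,231 231,16

Derivation:
Round 1 (k=48): L=138 R=169
Round 2 (k=9): L=169 R=114
Round 3 (k=10): L=114 R=210
Round 4 (k=47): L=210 R=231
Round 5 (k=13): L=231 R=16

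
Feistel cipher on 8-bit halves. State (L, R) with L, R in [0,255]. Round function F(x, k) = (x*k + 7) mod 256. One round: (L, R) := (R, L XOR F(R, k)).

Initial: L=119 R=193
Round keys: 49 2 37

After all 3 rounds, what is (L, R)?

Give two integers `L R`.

Round 1 (k=49): L=193 R=143
Round 2 (k=2): L=143 R=228
Round 3 (k=37): L=228 R=116

Answer: 228 116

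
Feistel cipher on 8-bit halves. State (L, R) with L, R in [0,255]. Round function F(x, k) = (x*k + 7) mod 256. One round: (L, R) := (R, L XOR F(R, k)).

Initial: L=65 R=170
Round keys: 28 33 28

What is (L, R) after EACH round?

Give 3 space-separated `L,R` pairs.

Round 1 (k=28): L=170 R=222
Round 2 (k=33): L=222 R=15
Round 3 (k=28): L=15 R=117

Answer: 170,222 222,15 15,117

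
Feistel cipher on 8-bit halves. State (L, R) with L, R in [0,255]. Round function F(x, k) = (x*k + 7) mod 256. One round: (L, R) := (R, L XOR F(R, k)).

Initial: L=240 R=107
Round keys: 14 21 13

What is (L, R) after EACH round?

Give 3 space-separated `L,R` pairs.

Answer: 107,17 17,7 7,115

Derivation:
Round 1 (k=14): L=107 R=17
Round 2 (k=21): L=17 R=7
Round 3 (k=13): L=7 R=115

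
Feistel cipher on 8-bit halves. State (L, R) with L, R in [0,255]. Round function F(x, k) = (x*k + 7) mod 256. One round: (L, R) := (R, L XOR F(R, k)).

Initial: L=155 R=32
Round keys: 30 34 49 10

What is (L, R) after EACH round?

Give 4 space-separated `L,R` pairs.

Round 1 (k=30): L=32 R=92
Round 2 (k=34): L=92 R=31
Round 3 (k=49): L=31 R=170
Round 4 (k=10): L=170 R=180

Answer: 32,92 92,31 31,170 170,180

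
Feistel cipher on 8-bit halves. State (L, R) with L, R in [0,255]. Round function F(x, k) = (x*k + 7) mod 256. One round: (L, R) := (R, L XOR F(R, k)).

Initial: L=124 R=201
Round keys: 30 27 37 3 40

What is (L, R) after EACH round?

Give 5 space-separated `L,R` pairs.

Answer: 201,233 233,83 83,239 239,135 135,240

Derivation:
Round 1 (k=30): L=201 R=233
Round 2 (k=27): L=233 R=83
Round 3 (k=37): L=83 R=239
Round 4 (k=3): L=239 R=135
Round 5 (k=40): L=135 R=240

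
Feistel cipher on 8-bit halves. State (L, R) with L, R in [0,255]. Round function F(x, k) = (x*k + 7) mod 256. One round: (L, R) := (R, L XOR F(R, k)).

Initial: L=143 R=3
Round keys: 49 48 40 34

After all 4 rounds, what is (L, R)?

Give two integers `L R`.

Answer: 50 95

Derivation:
Round 1 (k=49): L=3 R=21
Round 2 (k=48): L=21 R=244
Round 3 (k=40): L=244 R=50
Round 4 (k=34): L=50 R=95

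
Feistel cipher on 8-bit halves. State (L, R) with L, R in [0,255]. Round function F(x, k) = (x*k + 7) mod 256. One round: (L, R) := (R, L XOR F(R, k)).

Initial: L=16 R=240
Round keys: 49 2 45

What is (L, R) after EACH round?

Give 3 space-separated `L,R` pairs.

Answer: 240,231 231,37 37,111

Derivation:
Round 1 (k=49): L=240 R=231
Round 2 (k=2): L=231 R=37
Round 3 (k=45): L=37 R=111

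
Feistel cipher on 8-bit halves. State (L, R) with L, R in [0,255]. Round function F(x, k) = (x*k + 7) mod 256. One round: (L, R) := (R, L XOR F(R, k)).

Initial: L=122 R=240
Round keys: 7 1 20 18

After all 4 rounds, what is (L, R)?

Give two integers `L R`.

Round 1 (k=7): L=240 R=237
Round 2 (k=1): L=237 R=4
Round 3 (k=20): L=4 R=186
Round 4 (k=18): L=186 R=31

Answer: 186 31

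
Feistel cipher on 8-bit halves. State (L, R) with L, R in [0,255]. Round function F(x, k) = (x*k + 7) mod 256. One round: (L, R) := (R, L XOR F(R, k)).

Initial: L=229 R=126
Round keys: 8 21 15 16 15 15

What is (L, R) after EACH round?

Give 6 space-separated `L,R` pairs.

Round 1 (k=8): L=126 R=18
Round 2 (k=21): L=18 R=255
Round 3 (k=15): L=255 R=234
Round 4 (k=16): L=234 R=88
Round 5 (k=15): L=88 R=197
Round 6 (k=15): L=197 R=202

Answer: 126,18 18,255 255,234 234,88 88,197 197,202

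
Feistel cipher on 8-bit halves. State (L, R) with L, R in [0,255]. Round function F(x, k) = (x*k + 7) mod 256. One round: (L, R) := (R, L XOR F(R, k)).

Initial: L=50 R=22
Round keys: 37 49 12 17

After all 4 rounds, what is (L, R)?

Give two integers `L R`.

Round 1 (k=37): L=22 R=7
Round 2 (k=49): L=7 R=72
Round 3 (k=12): L=72 R=96
Round 4 (k=17): L=96 R=47

Answer: 96 47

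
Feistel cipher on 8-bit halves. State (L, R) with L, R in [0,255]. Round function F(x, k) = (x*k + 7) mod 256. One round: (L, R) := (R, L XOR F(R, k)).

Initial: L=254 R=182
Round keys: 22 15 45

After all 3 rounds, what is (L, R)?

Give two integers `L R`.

Answer: 180 254

Derivation:
Round 1 (k=22): L=182 R=85
Round 2 (k=15): L=85 R=180
Round 3 (k=45): L=180 R=254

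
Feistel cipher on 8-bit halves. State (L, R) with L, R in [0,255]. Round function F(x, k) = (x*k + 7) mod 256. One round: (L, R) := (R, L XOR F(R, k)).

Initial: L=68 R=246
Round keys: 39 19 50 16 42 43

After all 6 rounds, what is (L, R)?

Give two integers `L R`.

Round 1 (k=39): L=246 R=197
Round 2 (k=19): L=197 R=80
Round 3 (k=50): L=80 R=98
Round 4 (k=16): L=98 R=119
Round 5 (k=42): L=119 R=239
Round 6 (k=43): L=239 R=91

Answer: 239 91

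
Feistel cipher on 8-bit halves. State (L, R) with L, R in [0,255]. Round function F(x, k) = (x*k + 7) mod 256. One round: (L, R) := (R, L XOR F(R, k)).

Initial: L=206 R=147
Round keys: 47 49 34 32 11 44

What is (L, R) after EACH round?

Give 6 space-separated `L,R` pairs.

Answer: 147,202 202,34 34,65 65,5 5,127 127,222

Derivation:
Round 1 (k=47): L=147 R=202
Round 2 (k=49): L=202 R=34
Round 3 (k=34): L=34 R=65
Round 4 (k=32): L=65 R=5
Round 5 (k=11): L=5 R=127
Round 6 (k=44): L=127 R=222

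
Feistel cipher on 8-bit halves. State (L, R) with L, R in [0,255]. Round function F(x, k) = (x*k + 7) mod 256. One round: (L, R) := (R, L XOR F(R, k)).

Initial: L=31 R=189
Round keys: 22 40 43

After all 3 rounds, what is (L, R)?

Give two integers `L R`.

Answer: 170 207

Derivation:
Round 1 (k=22): L=189 R=90
Round 2 (k=40): L=90 R=170
Round 3 (k=43): L=170 R=207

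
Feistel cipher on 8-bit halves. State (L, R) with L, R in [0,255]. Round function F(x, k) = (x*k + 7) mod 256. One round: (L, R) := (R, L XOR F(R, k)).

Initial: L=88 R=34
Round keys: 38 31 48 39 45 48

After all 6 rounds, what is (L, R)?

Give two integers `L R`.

Answer: 68 2

Derivation:
Round 1 (k=38): L=34 R=75
Round 2 (k=31): L=75 R=62
Round 3 (k=48): L=62 R=236
Round 4 (k=39): L=236 R=197
Round 5 (k=45): L=197 R=68
Round 6 (k=48): L=68 R=2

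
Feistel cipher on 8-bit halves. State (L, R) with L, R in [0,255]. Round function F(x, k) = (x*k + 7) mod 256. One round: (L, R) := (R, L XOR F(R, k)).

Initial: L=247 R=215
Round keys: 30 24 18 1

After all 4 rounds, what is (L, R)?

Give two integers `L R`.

Answer: 201 80

Derivation:
Round 1 (k=30): L=215 R=206
Round 2 (k=24): L=206 R=128
Round 3 (k=18): L=128 R=201
Round 4 (k=1): L=201 R=80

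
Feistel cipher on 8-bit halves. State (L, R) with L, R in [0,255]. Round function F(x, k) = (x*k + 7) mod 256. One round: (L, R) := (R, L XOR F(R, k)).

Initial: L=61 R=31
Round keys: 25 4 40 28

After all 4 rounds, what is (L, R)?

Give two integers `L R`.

Answer: 212 251

Derivation:
Round 1 (k=25): L=31 R=51
Round 2 (k=4): L=51 R=204
Round 3 (k=40): L=204 R=212
Round 4 (k=28): L=212 R=251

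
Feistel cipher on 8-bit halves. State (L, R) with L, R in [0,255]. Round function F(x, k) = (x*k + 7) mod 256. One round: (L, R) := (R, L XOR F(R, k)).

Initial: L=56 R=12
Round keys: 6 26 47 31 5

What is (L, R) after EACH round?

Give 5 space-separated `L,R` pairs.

Answer: 12,119 119,17 17,81 81,199 199,187

Derivation:
Round 1 (k=6): L=12 R=119
Round 2 (k=26): L=119 R=17
Round 3 (k=47): L=17 R=81
Round 4 (k=31): L=81 R=199
Round 5 (k=5): L=199 R=187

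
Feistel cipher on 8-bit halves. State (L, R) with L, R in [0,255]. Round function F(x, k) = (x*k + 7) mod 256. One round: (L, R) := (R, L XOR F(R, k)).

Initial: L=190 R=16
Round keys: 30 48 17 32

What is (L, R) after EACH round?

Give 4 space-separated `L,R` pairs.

Round 1 (k=30): L=16 R=89
Round 2 (k=48): L=89 R=167
Round 3 (k=17): L=167 R=71
Round 4 (k=32): L=71 R=64

Answer: 16,89 89,167 167,71 71,64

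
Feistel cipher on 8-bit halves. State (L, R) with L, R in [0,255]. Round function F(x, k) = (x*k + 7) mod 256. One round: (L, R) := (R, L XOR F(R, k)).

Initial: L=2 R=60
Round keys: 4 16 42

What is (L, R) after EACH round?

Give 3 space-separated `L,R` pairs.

Round 1 (k=4): L=60 R=245
Round 2 (k=16): L=245 R=107
Round 3 (k=42): L=107 R=96

Answer: 60,245 245,107 107,96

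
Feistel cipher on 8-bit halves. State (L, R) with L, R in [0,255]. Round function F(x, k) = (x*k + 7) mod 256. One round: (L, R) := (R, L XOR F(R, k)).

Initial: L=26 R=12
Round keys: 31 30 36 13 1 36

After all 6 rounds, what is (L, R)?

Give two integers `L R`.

Answer: 109 155

Derivation:
Round 1 (k=31): L=12 R=97
Round 2 (k=30): L=97 R=105
Round 3 (k=36): L=105 R=170
Round 4 (k=13): L=170 R=192
Round 5 (k=1): L=192 R=109
Round 6 (k=36): L=109 R=155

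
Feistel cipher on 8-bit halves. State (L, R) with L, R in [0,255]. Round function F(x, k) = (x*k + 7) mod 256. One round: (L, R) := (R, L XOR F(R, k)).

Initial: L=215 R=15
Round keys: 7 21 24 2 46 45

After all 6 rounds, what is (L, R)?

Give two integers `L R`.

Round 1 (k=7): L=15 R=167
Round 2 (k=21): L=167 R=181
Round 3 (k=24): L=181 R=88
Round 4 (k=2): L=88 R=2
Round 5 (k=46): L=2 R=59
Round 6 (k=45): L=59 R=100

Answer: 59 100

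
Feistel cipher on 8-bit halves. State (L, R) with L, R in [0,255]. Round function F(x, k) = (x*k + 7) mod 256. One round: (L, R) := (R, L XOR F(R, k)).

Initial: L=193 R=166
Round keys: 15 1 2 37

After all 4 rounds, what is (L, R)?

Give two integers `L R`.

Round 1 (k=15): L=166 R=0
Round 2 (k=1): L=0 R=161
Round 3 (k=2): L=161 R=73
Round 4 (k=37): L=73 R=53

Answer: 73 53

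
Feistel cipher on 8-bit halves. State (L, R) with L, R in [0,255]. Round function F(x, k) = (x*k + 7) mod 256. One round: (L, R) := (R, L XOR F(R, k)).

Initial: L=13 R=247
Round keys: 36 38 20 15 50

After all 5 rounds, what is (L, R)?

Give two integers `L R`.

Round 1 (k=36): L=247 R=206
Round 2 (k=38): L=206 R=108
Round 3 (k=20): L=108 R=185
Round 4 (k=15): L=185 R=178
Round 5 (k=50): L=178 R=114

Answer: 178 114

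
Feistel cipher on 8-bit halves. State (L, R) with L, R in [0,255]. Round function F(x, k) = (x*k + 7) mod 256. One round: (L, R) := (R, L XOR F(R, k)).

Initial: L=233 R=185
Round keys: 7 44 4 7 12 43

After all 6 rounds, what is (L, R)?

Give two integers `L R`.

Round 1 (k=7): L=185 R=255
Round 2 (k=44): L=255 R=98
Round 3 (k=4): L=98 R=112
Round 4 (k=7): L=112 R=117
Round 5 (k=12): L=117 R=243
Round 6 (k=43): L=243 R=173

Answer: 243 173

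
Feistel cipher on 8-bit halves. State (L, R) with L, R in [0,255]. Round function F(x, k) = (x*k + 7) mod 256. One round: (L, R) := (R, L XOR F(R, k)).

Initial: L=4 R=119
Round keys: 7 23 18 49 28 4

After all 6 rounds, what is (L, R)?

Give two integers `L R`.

Round 1 (k=7): L=119 R=76
Round 2 (k=23): L=76 R=172
Round 3 (k=18): L=172 R=83
Round 4 (k=49): L=83 R=70
Round 5 (k=28): L=70 R=252
Round 6 (k=4): L=252 R=177

Answer: 252 177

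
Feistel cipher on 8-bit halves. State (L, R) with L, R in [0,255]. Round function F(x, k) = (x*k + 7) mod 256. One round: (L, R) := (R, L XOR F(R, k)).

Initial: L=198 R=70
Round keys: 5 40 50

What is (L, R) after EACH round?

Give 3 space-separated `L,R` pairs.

Round 1 (k=5): L=70 R=163
Round 2 (k=40): L=163 R=57
Round 3 (k=50): L=57 R=138

Answer: 70,163 163,57 57,138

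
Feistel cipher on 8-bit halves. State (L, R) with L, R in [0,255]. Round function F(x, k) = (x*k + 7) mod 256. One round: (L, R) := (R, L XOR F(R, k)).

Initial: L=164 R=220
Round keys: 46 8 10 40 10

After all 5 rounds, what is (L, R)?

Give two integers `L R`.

Round 1 (k=46): L=220 R=43
Round 2 (k=8): L=43 R=131
Round 3 (k=10): L=131 R=14
Round 4 (k=40): L=14 R=180
Round 5 (k=10): L=180 R=1

Answer: 180 1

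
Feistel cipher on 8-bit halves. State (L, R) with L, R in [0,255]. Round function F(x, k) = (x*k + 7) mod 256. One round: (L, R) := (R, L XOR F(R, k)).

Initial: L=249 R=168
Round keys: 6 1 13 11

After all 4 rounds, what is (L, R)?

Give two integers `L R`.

Round 1 (k=6): L=168 R=14
Round 2 (k=1): L=14 R=189
Round 3 (k=13): L=189 R=174
Round 4 (k=11): L=174 R=60

Answer: 174 60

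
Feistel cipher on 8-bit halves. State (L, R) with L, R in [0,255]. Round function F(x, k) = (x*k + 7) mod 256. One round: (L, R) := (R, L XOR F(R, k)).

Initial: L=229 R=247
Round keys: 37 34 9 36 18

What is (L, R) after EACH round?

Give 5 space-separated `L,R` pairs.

Round 1 (k=37): L=247 R=95
Round 2 (k=34): L=95 R=82
Round 3 (k=9): L=82 R=182
Round 4 (k=36): L=182 R=205
Round 5 (k=18): L=205 R=199

Answer: 247,95 95,82 82,182 182,205 205,199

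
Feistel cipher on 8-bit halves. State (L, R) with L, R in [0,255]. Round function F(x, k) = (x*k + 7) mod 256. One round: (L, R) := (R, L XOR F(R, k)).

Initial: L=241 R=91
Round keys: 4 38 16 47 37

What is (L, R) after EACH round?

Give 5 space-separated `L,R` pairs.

Round 1 (k=4): L=91 R=130
Round 2 (k=38): L=130 R=8
Round 3 (k=16): L=8 R=5
Round 4 (k=47): L=5 R=250
Round 5 (k=37): L=250 R=44

Answer: 91,130 130,8 8,5 5,250 250,44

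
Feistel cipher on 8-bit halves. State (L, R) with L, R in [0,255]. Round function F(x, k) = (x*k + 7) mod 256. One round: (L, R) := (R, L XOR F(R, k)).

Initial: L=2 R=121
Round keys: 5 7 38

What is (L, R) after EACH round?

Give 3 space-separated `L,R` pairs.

Answer: 121,102 102,168 168,145

Derivation:
Round 1 (k=5): L=121 R=102
Round 2 (k=7): L=102 R=168
Round 3 (k=38): L=168 R=145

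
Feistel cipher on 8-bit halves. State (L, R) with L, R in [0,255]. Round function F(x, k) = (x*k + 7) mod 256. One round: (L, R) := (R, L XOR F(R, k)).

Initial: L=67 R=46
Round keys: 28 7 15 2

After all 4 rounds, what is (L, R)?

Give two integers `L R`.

Round 1 (k=28): L=46 R=76
Round 2 (k=7): L=76 R=53
Round 3 (k=15): L=53 R=110
Round 4 (k=2): L=110 R=214

Answer: 110 214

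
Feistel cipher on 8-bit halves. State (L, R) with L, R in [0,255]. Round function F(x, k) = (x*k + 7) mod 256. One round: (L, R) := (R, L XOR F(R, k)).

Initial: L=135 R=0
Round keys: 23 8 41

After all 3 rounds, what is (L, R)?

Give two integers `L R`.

Round 1 (k=23): L=0 R=128
Round 2 (k=8): L=128 R=7
Round 3 (k=41): L=7 R=166

Answer: 7 166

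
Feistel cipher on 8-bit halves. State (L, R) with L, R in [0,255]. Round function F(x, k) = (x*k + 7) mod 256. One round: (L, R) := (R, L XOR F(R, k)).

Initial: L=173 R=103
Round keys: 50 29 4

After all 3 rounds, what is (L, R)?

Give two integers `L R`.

Answer: 8 175

Derivation:
Round 1 (k=50): L=103 R=136
Round 2 (k=29): L=136 R=8
Round 3 (k=4): L=8 R=175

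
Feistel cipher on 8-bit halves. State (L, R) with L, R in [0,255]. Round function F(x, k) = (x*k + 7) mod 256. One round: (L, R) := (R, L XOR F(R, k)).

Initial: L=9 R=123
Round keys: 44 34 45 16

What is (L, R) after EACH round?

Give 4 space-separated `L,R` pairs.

Answer: 123,34 34,240 240,21 21,167

Derivation:
Round 1 (k=44): L=123 R=34
Round 2 (k=34): L=34 R=240
Round 3 (k=45): L=240 R=21
Round 4 (k=16): L=21 R=167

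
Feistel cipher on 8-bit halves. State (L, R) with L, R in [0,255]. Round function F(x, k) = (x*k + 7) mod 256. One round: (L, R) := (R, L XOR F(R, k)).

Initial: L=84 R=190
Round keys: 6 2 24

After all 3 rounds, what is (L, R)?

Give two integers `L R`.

Answer: 219 160

Derivation:
Round 1 (k=6): L=190 R=47
Round 2 (k=2): L=47 R=219
Round 3 (k=24): L=219 R=160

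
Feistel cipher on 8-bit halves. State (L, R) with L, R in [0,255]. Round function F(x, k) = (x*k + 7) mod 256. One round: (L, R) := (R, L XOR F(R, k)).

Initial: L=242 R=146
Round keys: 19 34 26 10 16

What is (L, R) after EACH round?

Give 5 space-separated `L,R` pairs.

Round 1 (k=19): L=146 R=47
Round 2 (k=34): L=47 R=215
Round 3 (k=26): L=215 R=242
Round 4 (k=10): L=242 R=172
Round 5 (k=16): L=172 R=53

Answer: 146,47 47,215 215,242 242,172 172,53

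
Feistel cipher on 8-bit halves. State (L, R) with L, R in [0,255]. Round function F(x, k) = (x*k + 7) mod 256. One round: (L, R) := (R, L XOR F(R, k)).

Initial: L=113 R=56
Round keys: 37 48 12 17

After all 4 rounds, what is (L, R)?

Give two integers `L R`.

Round 1 (k=37): L=56 R=110
Round 2 (k=48): L=110 R=159
Round 3 (k=12): L=159 R=21
Round 4 (k=17): L=21 R=243

Answer: 21 243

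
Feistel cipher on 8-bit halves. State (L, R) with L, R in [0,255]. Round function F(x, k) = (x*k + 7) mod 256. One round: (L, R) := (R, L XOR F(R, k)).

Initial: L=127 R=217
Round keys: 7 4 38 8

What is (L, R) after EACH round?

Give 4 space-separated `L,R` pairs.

Answer: 217,137 137,242 242,122 122,37

Derivation:
Round 1 (k=7): L=217 R=137
Round 2 (k=4): L=137 R=242
Round 3 (k=38): L=242 R=122
Round 4 (k=8): L=122 R=37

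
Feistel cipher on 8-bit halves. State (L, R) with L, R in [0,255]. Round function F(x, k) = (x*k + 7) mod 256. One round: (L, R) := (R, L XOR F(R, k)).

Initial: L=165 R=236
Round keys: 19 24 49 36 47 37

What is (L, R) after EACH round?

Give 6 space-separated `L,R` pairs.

Answer: 236,46 46,187 187,252 252,204 204,135 135,70

Derivation:
Round 1 (k=19): L=236 R=46
Round 2 (k=24): L=46 R=187
Round 3 (k=49): L=187 R=252
Round 4 (k=36): L=252 R=204
Round 5 (k=47): L=204 R=135
Round 6 (k=37): L=135 R=70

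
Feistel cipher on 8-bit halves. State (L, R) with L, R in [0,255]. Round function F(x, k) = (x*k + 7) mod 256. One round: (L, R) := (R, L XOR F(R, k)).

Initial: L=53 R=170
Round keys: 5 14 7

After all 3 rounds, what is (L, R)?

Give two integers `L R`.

Round 1 (k=5): L=170 R=108
Round 2 (k=14): L=108 R=69
Round 3 (k=7): L=69 R=134

Answer: 69 134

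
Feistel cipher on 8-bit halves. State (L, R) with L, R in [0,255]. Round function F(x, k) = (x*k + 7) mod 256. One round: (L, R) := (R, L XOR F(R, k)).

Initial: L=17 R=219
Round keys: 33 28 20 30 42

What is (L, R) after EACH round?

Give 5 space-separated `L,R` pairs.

Answer: 219,83 83,192 192,84 84,31 31,73

Derivation:
Round 1 (k=33): L=219 R=83
Round 2 (k=28): L=83 R=192
Round 3 (k=20): L=192 R=84
Round 4 (k=30): L=84 R=31
Round 5 (k=42): L=31 R=73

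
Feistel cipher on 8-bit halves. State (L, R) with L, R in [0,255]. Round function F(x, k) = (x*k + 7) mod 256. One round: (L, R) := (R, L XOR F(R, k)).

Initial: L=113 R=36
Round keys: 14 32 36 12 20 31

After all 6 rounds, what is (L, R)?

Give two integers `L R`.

Answer: 122 205

Derivation:
Round 1 (k=14): L=36 R=142
Round 2 (k=32): L=142 R=227
Round 3 (k=36): L=227 R=125
Round 4 (k=12): L=125 R=0
Round 5 (k=20): L=0 R=122
Round 6 (k=31): L=122 R=205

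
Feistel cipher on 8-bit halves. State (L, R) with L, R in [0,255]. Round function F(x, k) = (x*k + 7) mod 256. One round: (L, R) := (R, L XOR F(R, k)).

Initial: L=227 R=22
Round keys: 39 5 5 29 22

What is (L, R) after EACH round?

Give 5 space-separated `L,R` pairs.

Answer: 22,130 130,135 135,40 40,8 8,159

Derivation:
Round 1 (k=39): L=22 R=130
Round 2 (k=5): L=130 R=135
Round 3 (k=5): L=135 R=40
Round 4 (k=29): L=40 R=8
Round 5 (k=22): L=8 R=159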